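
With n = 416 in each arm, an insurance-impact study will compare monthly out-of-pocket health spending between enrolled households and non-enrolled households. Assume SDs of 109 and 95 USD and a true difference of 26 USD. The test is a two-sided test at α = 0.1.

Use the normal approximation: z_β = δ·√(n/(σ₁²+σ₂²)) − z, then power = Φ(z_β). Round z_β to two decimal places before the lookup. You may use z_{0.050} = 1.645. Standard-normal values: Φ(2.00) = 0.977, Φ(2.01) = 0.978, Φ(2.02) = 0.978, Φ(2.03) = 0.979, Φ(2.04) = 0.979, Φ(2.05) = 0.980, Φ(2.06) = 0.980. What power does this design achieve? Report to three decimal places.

z_β = δ·√(n/(σ₁²+σ₂²)) − z_{α/2}
    = 26 · √(416/20906) − 1.645
    = 26 · 0.14106 − 1.645
    = 3.6676 − 1.645 = 2.0226 → 2.02
Power = Φ(2.02) = 0.978.

Power ≈ 0.978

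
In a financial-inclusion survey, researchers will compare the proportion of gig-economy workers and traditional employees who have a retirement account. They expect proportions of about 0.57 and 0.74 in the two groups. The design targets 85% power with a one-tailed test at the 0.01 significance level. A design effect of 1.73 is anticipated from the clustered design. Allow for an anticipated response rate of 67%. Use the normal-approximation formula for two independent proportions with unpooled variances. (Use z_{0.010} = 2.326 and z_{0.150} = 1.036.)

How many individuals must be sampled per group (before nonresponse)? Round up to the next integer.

n = (z_α + z_β)² · [p₁(1−p₁) + p₂(1−p₂)] / (p₁ − p₂)²
  = (2.326 + 1.036)² · (0.57·0.43 + 0.74·0.26) / (-0.17)²
  = (3.362)² · (0.2451 + 0.1924) / 0.0289
  = 11.3030 · 0.4375 / 0.0289
  = 171.11
Design effect: 1.73 × 171.11 = 296.02.
Adjust for 67% response: 296.02 / 0.67 = 441.82.
Round up → n = 442 per group.

n = 442 per group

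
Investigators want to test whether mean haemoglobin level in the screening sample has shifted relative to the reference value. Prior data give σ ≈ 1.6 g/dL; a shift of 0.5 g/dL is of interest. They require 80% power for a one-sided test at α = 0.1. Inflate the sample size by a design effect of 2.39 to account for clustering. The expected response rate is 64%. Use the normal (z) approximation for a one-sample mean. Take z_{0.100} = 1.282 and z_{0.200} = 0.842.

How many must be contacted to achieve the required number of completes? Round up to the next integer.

n = 173

n = (z_α + z_β)² · σ² / δ²
  = (1.282 + 0.842)² · 1.6² / 0.5²
  = 4.5114 · 2.56 / 0.25
  = 46.20
Design effect: 2.39 × 46.20 = 110.41.
Adjust for 64% response: 110.41 / 0.64 = 172.52.
Round up → n = 173.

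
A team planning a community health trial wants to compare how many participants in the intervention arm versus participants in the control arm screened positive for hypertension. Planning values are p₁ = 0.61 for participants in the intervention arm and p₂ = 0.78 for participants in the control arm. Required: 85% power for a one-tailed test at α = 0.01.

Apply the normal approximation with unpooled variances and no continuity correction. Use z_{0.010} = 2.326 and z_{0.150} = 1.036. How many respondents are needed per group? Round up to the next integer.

n = (z_α + z_β)² · [p₁(1−p₁) + p₂(1−p₂)] / (p₁ − p₂)²
  = (2.326 + 1.036)² · (0.61·0.39 + 0.78·0.22) / (-0.17)²
  = (3.362)² · (0.2379 + 0.1716) / 0.0289
  = 11.3030 · 0.4095 / 0.0289
  = 160.16
Round up → n = 161 per group.

n = 161 per group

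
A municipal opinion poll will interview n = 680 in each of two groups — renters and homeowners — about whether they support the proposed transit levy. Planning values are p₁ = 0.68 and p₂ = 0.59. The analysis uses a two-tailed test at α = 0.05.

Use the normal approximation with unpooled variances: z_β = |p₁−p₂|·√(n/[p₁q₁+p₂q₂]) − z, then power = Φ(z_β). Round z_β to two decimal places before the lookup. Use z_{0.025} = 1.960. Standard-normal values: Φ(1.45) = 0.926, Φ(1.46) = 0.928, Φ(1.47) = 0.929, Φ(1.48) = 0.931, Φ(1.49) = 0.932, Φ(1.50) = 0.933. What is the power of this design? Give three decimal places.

z_β = |p₁−p₂|·√(n/[p₁q₁+p₂q₂]) − z_{α/2}
    = 0.09 · √(680/0.4595) − 1.960
    = 0.09 · 38.4691 − 1.960
    = 3.4622 − 1.960 = 1.5022 → 1.50
Power = Φ(1.50) = 0.933.

Power ≈ 0.933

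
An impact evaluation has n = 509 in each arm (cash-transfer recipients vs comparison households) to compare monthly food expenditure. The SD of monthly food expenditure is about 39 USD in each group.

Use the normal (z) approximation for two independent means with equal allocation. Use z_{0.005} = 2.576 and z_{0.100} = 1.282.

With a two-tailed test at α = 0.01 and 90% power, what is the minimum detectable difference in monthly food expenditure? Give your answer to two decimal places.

Minimum detectable difference ≈ 9.43 USD

δ = (z_{α/2} + z_β) · √((σ₁²+σ₂²)/n)
  = (2.576 + 1.282) · √(3042/509)
  = 3.858 · √5.9764
  = 3.858 · 2.4447
  = 9.4315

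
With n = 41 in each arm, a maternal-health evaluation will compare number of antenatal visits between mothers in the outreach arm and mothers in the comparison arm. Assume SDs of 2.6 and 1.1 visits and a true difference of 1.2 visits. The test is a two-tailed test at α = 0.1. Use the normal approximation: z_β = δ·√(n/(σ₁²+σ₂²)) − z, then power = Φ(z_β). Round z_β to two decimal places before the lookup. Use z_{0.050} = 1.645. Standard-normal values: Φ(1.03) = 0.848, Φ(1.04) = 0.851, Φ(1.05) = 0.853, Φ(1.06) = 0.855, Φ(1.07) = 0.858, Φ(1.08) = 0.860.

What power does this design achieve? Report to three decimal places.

z_β = δ·√(n/(σ₁²+σ₂²)) − z_{α/2}
    = 1.2 · √(41/7.97) − 1.645
    = 1.2 · 2.26810 − 1.645
    = 2.7217 − 1.645 = 1.0767 → 1.08
Power = Φ(1.08) = 0.860.

Power ≈ 0.860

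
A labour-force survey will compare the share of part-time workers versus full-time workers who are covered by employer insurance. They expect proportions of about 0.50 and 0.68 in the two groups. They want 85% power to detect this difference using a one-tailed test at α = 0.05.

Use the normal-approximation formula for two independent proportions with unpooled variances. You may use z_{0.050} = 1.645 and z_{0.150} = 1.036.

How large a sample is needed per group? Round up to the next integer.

n = 104 per group

n = (z_α + z_β)² · [p₁(1−p₁) + p₂(1−p₂)] / (p₁ − p₂)²
  = (1.645 + 1.036)² · (0.50·0.50 + 0.68·0.32) / (-0.18)²
  = (2.681)² · (0.2500 + 0.2176) / 0.0324
  = 7.1878 · 0.4676 / 0.0324
  = 103.73
Round up → n = 104 per group.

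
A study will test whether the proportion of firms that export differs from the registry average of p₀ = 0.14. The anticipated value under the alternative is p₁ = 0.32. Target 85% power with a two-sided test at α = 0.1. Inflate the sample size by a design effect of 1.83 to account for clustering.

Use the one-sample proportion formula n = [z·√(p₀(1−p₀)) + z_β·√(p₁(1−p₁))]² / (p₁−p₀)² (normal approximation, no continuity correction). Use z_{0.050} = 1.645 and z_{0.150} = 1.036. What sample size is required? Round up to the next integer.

n = 63

n = [z_{α/2}·√(p₀q₀) + z_β·√(p₁q₁)]² / (p₁ − p₀)²
  = [1.645·√(0.14·0.86) + 1.036·√(0.32·0.68)]² / (0.18)²
  = [1.645·0.3470 + 1.036·0.4665]² / 0.0324
  = [1.0541]² / 0.0324
  = 34.29
Design effect: 1.83 × 34.29 = 62.75.
Round up → n = 63.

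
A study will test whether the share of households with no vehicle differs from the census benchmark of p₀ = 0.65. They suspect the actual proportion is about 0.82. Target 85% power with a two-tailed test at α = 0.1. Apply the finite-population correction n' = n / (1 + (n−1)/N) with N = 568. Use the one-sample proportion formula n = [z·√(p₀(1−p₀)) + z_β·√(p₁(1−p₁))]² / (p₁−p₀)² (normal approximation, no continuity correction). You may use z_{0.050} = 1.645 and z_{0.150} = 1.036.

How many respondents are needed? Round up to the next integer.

n = [z_{α/2}·√(p₀q₀) + z_β·√(p₁q₁)]² / (p₁ − p₀)²
  = [1.645·√(0.65·0.35) + 1.036·√(0.82·0.18)]² / (0.17)²
  = [1.645·0.4770 + 1.036·0.3842]² / 0.0289
  = [1.1826]² / 0.0289
  = 48.40
Finite-population correction (N = 568): 48.40 / (1 + (48.40 − 1)/568) = 44.67.
Round up → n = 45.

n = 45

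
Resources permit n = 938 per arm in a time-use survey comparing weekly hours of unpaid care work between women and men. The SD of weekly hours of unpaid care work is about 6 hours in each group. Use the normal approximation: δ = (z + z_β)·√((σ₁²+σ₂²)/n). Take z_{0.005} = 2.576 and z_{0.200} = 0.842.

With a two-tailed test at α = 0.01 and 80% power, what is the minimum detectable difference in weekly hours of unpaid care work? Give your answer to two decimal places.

δ = (z_{α/2} + z_β) · √((σ₁²+σ₂²)/n)
  = (2.576 + 0.842) · √(72/938)
  = 3.418 · √0.07676
  = 3.418 · 0.2771
  = 0.9470

Minimum detectable difference ≈ 0.95 hours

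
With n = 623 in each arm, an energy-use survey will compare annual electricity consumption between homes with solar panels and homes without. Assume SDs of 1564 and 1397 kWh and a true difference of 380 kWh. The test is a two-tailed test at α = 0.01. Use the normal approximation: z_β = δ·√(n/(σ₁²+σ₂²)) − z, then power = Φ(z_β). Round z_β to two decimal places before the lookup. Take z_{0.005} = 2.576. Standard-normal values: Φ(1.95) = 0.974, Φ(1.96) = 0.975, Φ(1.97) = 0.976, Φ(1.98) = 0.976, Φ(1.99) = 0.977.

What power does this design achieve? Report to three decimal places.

z_β = δ·√(n/(σ₁²+σ₂²)) − z_{α/2}
    = 380 · √(623/4397705) − 2.576
    = 380 · 0.01190 − 2.576
    = 4.5229 − 2.576 = 1.9469 → 1.95
Power = Φ(1.95) = 0.974.

Power ≈ 0.974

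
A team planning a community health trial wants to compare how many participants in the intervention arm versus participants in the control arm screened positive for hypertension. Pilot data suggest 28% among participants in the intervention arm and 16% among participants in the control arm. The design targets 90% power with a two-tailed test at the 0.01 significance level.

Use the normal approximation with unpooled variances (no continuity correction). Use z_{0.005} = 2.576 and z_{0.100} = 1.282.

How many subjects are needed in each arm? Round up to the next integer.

n = (z_{α/2} + z_β)² · [p₁(1−p₁) + p₂(1−p₂)] / (p₁ − p₂)²
  = (2.576 + 1.282)² · (0.28·0.72 + 0.16·0.84) / (0.12)²
  = (3.858)² · (0.2016 + 0.1344) / 0.0144
  = 14.8842 · 0.3360 / 0.0144
  = 347.30
Round up → n = 348 per group.

n = 348 per group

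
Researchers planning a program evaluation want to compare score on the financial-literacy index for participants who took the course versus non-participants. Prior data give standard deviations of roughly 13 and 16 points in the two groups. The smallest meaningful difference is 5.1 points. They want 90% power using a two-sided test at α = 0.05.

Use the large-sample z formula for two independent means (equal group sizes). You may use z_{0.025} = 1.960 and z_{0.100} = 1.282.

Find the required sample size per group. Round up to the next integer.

n = (z_{α/2} + z_β)² · (σ₁² + σ₂²) / δ²
  = (1.960 + 1.282)² · (13² + 16² = 425) / 5.1²
  = 10.5106 · 425 / 26.01
  = 171.74
Round up → n = 172 per group.

n = 172 per group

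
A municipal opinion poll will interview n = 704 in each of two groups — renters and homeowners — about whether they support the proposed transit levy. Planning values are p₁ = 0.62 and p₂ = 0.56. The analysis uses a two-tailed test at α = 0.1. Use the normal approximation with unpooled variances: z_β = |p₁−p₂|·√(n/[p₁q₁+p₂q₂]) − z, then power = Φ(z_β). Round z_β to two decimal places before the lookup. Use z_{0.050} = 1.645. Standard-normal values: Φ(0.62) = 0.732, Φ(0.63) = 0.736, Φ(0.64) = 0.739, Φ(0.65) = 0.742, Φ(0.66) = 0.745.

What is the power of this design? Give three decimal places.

Power ≈ 0.742

z_β = |p₁−p₂|·√(n/[p₁q₁+p₂q₂]) − z_{α/2}
    = 0.06 · √(704/0.4820) − 1.645
    = 0.06 · 38.2175 − 1.645
    = 2.2931 − 1.645 = 0.6481 → 0.65
Power = Φ(0.65) = 0.742.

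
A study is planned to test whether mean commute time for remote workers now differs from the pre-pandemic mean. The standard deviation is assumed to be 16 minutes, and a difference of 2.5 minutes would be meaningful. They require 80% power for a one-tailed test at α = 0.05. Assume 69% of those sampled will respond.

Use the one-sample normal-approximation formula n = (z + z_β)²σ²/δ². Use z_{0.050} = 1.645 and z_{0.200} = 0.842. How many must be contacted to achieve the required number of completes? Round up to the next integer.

n = 368

n = (z_α + z_β)² · σ² / δ²
  = (1.645 + 0.842)² · 16² / 2.5²
  = 6.1852 · 256 / 6.25
  = 253.34
Adjust for 69% response: 253.34 / 0.69 = 367.17.
Round up → n = 368.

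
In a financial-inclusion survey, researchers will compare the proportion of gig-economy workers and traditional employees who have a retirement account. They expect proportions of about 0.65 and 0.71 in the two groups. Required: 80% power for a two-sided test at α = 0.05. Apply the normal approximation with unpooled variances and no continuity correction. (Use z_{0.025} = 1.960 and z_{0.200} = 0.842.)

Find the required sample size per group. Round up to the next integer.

n = (z_{α/2} + z_β)² · [p₁(1−p₁) + p₂(1−p₂)] / (p₁ − p₂)²
  = (1.960 + 0.842)² · (0.65·0.35 + 0.71·0.29) / (-0.06)²
  = (2.802)² · (0.2275 + 0.2059) / 0.0036
  = 7.8512 · 0.4334 / 0.0036
  = 945.20
Round up → n = 946 per group.

n = 946 per group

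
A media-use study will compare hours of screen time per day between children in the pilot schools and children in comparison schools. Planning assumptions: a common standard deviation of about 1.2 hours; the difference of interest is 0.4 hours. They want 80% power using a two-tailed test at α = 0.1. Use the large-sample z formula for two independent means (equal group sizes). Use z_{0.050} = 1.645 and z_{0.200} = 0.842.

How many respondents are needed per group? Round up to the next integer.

n = (z_{α/2} + z_β)² · (σ₁² + σ₂²) / δ²
  = (1.645 + 0.842)² · (2·1.2² = 2.88) / 0.4²
  = 6.1852 · 2.88 / 0.16
  = 111.33
Round up → n = 112 per group.

n = 112 per group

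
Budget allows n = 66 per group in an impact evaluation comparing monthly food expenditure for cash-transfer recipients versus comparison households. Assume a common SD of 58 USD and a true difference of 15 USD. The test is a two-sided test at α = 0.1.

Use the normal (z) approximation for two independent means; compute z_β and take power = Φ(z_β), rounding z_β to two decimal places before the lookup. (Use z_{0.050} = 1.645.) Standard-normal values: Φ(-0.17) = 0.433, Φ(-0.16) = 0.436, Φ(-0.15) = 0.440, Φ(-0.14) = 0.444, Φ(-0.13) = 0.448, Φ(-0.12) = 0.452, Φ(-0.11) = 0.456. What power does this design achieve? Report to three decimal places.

z_β = δ·√(n/(σ₁²+σ₂²)) − z_{α/2}
    = 15 · √(66/6728) − 1.645
    = 15 · 0.09904 − 1.645
    = 1.4857 − 1.645 = -0.1593 → -0.16
Power = Φ(-0.16) = 0.436.

Power ≈ 0.436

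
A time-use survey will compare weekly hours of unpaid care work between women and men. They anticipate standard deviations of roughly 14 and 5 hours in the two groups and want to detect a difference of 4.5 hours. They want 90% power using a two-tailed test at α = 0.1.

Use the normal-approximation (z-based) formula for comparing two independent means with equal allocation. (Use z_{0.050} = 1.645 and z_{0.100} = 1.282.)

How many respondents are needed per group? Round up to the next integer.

n = 94 per group

n = (z_{α/2} + z_β)² · (σ₁² + σ₂²) / δ²
  = (1.645 + 1.282)² · (14² + 5² = 221) / 4.5²
  = 8.5673 · 221 / 20.25
  = 93.50
Round up → n = 94 per group.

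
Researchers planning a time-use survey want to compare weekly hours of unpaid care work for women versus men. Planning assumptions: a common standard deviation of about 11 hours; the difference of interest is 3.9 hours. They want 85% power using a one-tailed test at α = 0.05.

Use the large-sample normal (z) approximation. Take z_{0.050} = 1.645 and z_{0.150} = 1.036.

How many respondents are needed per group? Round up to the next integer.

n = 115 per group

n = (z_α + z_β)² · (σ₁² + σ₂²) / δ²
  = (1.645 + 1.036)² · (2·11² = 242) / 3.9²
  = 7.1878 · 242 / 15.21
  = 114.36
Round up → n = 115 per group.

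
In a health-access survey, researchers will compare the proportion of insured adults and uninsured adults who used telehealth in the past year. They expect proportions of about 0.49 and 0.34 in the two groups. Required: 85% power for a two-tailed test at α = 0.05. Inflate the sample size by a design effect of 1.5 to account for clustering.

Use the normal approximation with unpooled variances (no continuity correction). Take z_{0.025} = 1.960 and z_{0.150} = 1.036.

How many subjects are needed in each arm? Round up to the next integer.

n = (z_{α/2} + z_β)² · [p₁(1−p₁) + p₂(1−p₂)] / (p₁ − p₂)²
  = (1.960 + 1.036)² · (0.49·0.51 + 0.34·0.66) / (0.15)²
  = (2.996)² · (0.2499 + 0.2244) / 0.0225
  = 8.9760 · 0.4743 / 0.0225
  = 189.21
Design effect: 1.5 × 189.21 = 283.82.
Round up → n = 284 per group.

n = 284 per group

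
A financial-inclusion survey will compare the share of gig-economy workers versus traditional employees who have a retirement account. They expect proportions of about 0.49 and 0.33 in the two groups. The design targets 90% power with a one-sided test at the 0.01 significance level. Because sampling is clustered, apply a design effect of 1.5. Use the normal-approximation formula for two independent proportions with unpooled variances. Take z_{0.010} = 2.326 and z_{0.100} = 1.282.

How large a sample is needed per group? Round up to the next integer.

n = (z_α + z_β)² · [p₁(1−p₁) + p₂(1−p₂)] / (p₁ − p₂)²
  = (2.326 + 1.282)² · (0.49·0.51 + 0.33·0.67) / (0.16)²
  = (3.608)² · (0.2499 + 0.2211) / 0.0256
  = 13.0177 · 0.4710 / 0.0256
  = 239.50
Design effect: 1.5 × 239.50 = 359.26.
Round up → n = 360 per group.

n = 360 per group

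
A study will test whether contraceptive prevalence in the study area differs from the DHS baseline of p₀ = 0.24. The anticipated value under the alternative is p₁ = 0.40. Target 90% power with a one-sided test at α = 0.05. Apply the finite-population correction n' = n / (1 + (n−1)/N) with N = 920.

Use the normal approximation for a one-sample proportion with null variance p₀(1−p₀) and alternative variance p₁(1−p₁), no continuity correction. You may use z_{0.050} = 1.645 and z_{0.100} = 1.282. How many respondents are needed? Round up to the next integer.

n = 65

n = [z_α·√(p₀q₀) + z_β·√(p₁q₁)]² / (p₁ − p₀)²
  = [1.645·√(0.24·0.76) + 1.282·√(0.40·0.60)]² / (0.16)²
  = [1.645·0.4271 + 1.282·0.4899]² / 0.0256
  = [1.3306]² / 0.0256
  = 69.16
Finite-population correction (N = 920): 69.16 / (1 + (69.16 − 1)/920) = 64.39.
Round up → n = 65.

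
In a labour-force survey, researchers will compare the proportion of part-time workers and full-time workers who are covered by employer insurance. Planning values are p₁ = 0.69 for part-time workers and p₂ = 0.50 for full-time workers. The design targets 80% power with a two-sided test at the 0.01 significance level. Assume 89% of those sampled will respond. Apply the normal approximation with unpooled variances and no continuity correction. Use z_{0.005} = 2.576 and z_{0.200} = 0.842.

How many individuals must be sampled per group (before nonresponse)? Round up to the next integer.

n = (z_{α/2} + z_β)² · [p₁(1−p₁) + p₂(1−p₂)] / (p₁ − p₂)²
  = (2.576 + 0.842)² · (0.69·0.31 + 0.50·0.50) / (0.19)²
  = (3.418)² · (0.2139 + 0.2500) / 0.0361
  = 11.6827 · 0.4639 / 0.0361
  = 150.13
Adjust for 89% response: 150.13 / 0.89 = 168.68.
Round up → n = 169 per group.

n = 169 per group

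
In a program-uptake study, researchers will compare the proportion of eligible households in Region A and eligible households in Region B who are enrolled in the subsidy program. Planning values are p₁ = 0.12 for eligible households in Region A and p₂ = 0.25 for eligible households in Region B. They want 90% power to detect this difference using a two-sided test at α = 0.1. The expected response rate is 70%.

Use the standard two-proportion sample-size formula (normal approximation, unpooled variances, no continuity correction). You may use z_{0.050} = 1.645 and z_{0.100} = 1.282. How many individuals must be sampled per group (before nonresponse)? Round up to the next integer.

n = 213 per group

n = (z_{α/2} + z_β)² · [p₁(1−p₁) + p₂(1−p₂)] / (p₁ − p₂)²
  = (1.645 + 1.282)² · (0.12·0.88 + 0.25·0.75) / (-0.13)²
  = (2.927)² · (0.1056 + 0.1875) / 0.0169
  = 8.5673 · 0.2931 / 0.0169
  = 148.58
Adjust for 70% response: 148.58 / 0.70 = 212.26.
Round up → n = 213 per group.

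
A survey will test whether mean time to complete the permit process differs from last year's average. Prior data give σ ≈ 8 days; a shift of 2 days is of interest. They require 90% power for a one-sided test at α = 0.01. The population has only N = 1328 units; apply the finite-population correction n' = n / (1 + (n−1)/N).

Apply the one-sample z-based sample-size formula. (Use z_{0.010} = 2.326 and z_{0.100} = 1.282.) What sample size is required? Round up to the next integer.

n = (z_α + z_β)² · σ² / δ²
  = (2.326 + 1.282)² · 8² / 2²
  = 13.0177 · 64 / 4
  = 208.28
Finite-population correction (N = 1328): 208.28 / (1 + (208.28 − 1)/1328) = 180.16.
Round up → n = 181.

n = 181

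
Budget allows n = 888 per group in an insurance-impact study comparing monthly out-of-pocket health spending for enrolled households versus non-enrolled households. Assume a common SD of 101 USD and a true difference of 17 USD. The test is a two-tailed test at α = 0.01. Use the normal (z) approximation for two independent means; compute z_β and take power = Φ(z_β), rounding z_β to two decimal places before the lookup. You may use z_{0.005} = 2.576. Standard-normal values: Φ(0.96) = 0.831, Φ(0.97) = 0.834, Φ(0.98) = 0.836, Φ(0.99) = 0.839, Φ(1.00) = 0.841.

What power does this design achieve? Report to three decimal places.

z_β = δ·√(n/(σ₁²+σ₂²)) − z_{α/2}
    = 17 · √(888/20402) − 2.576
    = 17 · 0.20863 − 2.576
    = 3.5467 − 2.576 = 0.9707 → 0.97
Power = Φ(0.97) = 0.834.

Power ≈ 0.834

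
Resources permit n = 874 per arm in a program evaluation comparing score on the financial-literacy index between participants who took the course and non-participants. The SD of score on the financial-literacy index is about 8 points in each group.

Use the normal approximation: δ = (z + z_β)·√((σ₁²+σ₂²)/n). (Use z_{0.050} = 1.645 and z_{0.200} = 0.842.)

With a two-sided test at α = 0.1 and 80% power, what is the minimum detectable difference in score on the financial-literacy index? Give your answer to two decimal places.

δ = (z_{α/2} + z_β) · √((σ₁²+σ₂²)/n)
  = (1.645 + 0.842) · √(128/874)
  = 2.487 · √0.14645
  = 2.487 · 0.3827
  = 0.9518

Minimum detectable difference ≈ 0.95 points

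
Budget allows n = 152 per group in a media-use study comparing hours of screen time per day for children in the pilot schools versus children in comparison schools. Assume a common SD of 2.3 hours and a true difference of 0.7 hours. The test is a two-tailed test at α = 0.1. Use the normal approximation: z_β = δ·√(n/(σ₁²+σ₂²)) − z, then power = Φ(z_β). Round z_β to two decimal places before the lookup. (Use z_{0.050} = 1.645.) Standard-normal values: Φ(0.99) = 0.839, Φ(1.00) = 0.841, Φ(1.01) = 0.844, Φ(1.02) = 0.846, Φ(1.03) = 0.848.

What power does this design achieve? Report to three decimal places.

z_β = δ·√(n/(σ₁²+σ₂²)) − z_{α/2}
    = 0.7 · √(152/10.58) − 1.645
    = 0.7 · 3.79035 − 1.645
    = 2.6532 − 1.645 = 1.0082 → 1.01
Power = Φ(1.01) = 0.844.

Power ≈ 0.844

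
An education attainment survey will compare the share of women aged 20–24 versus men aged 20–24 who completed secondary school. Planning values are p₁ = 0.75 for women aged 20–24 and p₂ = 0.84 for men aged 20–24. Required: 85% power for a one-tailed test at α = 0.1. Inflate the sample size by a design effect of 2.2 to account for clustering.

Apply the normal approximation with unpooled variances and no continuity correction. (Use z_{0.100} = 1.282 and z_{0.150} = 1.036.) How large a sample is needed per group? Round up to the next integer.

n = 470 per group

n = (z_α + z_β)² · [p₁(1−p₁) + p₂(1−p₂)] / (p₁ − p₂)²
  = (1.282 + 1.036)² · (0.75·0.25 + 0.84·0.16) / (-0.09)²
  = (2.318)² · (0.1875 + 0.1344) / 0.0081
  = 5.3731 · 0.3219 / 0.0081
  = 213.53
Design effect: 2.2 × 213.53 = 469.77.
Round up → n = 470 per group.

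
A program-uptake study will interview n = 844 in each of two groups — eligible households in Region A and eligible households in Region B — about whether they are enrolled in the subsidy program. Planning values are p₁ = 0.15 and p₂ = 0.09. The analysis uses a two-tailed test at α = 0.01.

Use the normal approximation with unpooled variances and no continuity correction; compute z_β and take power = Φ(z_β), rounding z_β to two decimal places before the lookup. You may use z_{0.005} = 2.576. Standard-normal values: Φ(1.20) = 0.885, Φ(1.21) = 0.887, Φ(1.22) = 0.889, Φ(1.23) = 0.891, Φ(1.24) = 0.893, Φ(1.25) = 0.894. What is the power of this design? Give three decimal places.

Power ≈ 0.891

z_β = |p₁−p₂|·√(n/[p₁q₁+p₂q₂]) − z_{α/2}
    = 0.06 · √(844/0.2094) − 2.576
    = 0.06 · 63.4867 − 2.576
    = 3.8092 − 2.576 = 1.2332 → 1.23
Power = Φ(1.23) = 0.891.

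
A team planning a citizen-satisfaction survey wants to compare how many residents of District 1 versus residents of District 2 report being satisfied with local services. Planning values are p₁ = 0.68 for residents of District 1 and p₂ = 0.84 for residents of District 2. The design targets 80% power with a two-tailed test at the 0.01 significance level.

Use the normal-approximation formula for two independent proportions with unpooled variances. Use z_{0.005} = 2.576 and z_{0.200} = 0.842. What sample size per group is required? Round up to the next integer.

n = 161 per group

n = (z_{α/2} + z_β)² · [p₁(1−p₁) + p₂(1−p₂)] / (p₁ − p₂)²
  = (2.576 + 0.842)² · (0.68·0.32 + 0.84·0.16) / (-0.16)²
  = (3.418)² · (0.2176 + 0.1344) / 0.0256
  = 11.6827 · 0.3520 / 0.0256
  = 160.64
Round up → n = 161 per group.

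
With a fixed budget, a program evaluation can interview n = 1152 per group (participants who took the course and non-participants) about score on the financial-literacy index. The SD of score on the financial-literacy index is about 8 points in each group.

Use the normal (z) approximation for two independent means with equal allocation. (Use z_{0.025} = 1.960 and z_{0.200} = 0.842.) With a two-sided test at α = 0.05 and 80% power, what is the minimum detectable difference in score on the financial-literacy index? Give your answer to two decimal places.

Minimum detectable difference ≈ 0.93 points

δ = (z_{α/2} + z_β) · √((σ₁²+σ₂²)/n)
  = (1.960 + 0.842) · √(128/1152)
  = 2.802 · √0.11111
  = 2.802 · 0.3333
  = 0.9340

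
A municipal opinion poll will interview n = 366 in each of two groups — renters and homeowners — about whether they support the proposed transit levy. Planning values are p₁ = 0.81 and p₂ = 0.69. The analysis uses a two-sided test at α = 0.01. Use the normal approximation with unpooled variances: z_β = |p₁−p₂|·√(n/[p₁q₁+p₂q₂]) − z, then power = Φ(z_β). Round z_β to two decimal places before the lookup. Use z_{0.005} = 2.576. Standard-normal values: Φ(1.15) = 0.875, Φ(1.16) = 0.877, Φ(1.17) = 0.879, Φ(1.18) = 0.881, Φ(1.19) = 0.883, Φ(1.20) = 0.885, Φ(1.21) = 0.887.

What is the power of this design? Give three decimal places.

Power ≈ 0.887

z_β = |p₁−p₂|·√(n/[p₁q₁+p₂q₂]) − z_{α/2}
    = 0.12 · √(366/0.3678) − 2.576
    = 0.12 · 31.5453 − 2.576
    = 3.7854 − 2.576 = 1.2094 → 1.21
Power = Φ(1.21) = 0.887.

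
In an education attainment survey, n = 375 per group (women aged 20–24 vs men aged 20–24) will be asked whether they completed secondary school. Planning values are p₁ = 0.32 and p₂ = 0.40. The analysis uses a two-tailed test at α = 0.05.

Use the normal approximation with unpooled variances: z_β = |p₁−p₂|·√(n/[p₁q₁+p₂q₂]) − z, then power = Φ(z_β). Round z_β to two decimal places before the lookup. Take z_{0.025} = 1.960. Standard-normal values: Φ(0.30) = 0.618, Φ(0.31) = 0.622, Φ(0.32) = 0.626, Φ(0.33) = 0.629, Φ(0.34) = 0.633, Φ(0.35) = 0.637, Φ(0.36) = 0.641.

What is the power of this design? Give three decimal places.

z_β = |p₁−p₂|·√(n/[p₁q₁+p₂q₂]) − z_{α/2}
    = 0.08 · √(375/0.4576) − 1.960
    = 0.08 · 28.6268 − 1.960
    = 2.2901 − 1.960 = 0.3301 → 0.33
Power = Φ(0.33) = 0.629.

Power ≈ 0.629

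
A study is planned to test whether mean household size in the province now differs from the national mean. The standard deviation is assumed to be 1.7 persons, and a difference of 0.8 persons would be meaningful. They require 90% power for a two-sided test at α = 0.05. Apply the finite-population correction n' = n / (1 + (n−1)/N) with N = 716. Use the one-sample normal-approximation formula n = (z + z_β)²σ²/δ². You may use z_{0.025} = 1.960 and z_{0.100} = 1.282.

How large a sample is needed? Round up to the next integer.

n = 45

n = (z_{α/2} + z_β)² · σ² / δ²
  = (1.960 + 1.282)² · 1.7² / 0.8²
  = 10.5106 · 2.89 / 0.64
  = 47.46
Finite-population correction (N = 716): 47.46 / (1 + (47.46 − 1)/716) = 44.57.
Round up → n = 45.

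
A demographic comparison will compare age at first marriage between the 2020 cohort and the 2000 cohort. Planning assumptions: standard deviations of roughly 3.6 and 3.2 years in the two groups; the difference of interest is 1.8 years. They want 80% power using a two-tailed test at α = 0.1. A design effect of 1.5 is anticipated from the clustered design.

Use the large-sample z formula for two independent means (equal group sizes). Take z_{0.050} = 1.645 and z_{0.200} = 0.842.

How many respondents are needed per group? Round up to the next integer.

n = 67 per group

n = (z_{α/2} + z_β)² · (σ₁² + σ₂²) / δ²
  = (1.645 + 0.842)² · (3.6² + 3.2² = 23.2) / 1.8²
  = 6.1852 · 23.2 / 3.24
  = 44.29
Design effect: 1.5 × 44.29 = 66.43.
Round up → n = 67 per group.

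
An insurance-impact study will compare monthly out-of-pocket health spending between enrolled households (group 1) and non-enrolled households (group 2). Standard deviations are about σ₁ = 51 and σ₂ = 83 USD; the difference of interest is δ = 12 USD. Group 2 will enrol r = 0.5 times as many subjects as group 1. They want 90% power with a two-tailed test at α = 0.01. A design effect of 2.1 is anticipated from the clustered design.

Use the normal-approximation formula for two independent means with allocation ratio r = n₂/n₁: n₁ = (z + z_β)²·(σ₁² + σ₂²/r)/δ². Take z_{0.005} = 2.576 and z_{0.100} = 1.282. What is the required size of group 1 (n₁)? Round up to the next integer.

n₁ = 3556

n₁ = (z_{α/2} + z_β)² · (σ₁² + σ₂²/r) / δ²
   = (2.576 + 1.282)² · (51² + 83²/0.5) / 12²
   = 14.8842 · (2601 + 13778) / 144
   = 14.8842 · 16379 / 144
   = 1692.97
Design effect: 2.1 × 1692.97 = 3555.24.
Round up → n₁ = 3556; n₂ = r·n₁ = 0.5 × 3556 = 1778.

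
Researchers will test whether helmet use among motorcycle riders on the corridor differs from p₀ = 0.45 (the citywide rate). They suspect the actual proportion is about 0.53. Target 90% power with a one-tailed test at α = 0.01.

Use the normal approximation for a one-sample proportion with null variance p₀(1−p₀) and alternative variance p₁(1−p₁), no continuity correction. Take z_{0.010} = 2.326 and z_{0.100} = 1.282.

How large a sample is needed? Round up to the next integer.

n = 505

n = [z_α·√(p₀q₀) + z_β·√(p₁q₁)]² / (p₁ − p₀)²
  = [2.326·√(0.45·0.55) + 1.282·√(0.53·0.47)]² / (0.08)²
  = [2.326·0.4975 + 1.282·0.4991]² / 0.0064
  = [1.7970]² / 0.0064
  = 504.57
Round up → n = 505.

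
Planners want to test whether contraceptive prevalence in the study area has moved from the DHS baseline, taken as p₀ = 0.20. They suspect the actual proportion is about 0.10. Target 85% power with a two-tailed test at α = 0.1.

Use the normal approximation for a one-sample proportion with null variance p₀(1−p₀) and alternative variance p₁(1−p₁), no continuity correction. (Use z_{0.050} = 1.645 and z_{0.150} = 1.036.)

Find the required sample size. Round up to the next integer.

n = [z_{α/2}·√(p₀q₀) + z_β·√(p₁q₁)]² / (p₁ − p₀)²
  = [1.645·√(0.20·0.80) + 1.036·√(0.10·0.90)]² / (-0.10)²
  = [1.645·0.4000 + 1.036·0.3000]² / 0.0100
  = [0.9688]² / 0.0100
  = 93.86
Round up → n = 94.

n = 94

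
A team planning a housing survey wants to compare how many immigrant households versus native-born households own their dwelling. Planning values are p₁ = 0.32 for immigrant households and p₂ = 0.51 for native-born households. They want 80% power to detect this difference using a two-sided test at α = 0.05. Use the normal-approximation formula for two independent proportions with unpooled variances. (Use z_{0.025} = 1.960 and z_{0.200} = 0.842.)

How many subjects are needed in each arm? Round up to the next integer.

n = (z_{α/2} + z_β)² · [p₁(1−p₁) + p₂(1−p₂)] / (p₁ − p₂)²
  = (1.960 + 0.842)² · (0.32·0.68 + 0.51·0.49) / (-0.19)²
  = (2.802)² · (0.2176 + 0.2499) / 0.0361
  = 7.8512 · 0.4675 / 0.0361
  = 101.67
Round up → n = 102 per group.

n = 102 per group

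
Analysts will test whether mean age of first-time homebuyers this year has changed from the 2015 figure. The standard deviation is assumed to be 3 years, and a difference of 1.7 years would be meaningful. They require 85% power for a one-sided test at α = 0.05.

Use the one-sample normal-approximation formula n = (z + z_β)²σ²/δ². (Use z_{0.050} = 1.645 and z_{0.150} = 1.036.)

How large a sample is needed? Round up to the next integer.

n = (z_α + z_β)² · σ² / δ²
  = (1.645 + 1.036)² · 3² / 1.7²
  = 7.1878 · 9 / 2.89
  = 22.38
Round up → n = 23.

n = 23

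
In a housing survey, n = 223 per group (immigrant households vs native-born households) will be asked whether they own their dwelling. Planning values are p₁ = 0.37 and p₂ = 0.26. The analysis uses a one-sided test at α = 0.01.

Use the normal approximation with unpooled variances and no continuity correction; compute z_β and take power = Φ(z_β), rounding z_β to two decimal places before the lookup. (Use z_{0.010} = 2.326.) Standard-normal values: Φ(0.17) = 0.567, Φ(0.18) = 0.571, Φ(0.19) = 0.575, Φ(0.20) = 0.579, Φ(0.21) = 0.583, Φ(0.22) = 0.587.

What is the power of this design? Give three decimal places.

z_β = |p₁−p₂|·√(n/[p₁q₁+p₂q₂]) − z_α
    = 0.11 · √(223/0.4255) − 2.326
    = 0.11 · 22.8930 − 2.326
    = 2.5182 − 2.326 = 0.1922 → 0.19
Power = Φ(0.19) = 0.575.

Power ≈ 0.575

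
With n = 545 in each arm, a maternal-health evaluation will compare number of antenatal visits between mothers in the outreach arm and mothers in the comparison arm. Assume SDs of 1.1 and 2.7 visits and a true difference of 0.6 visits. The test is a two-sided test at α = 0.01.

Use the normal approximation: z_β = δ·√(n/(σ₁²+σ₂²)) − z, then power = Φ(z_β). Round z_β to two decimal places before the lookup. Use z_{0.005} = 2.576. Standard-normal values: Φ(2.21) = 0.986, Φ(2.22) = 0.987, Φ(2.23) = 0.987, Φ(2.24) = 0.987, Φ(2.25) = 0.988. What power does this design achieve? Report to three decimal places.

z_β = δ·√(n/(σ₁²+σ₂²)) − z_{α/2}
    = 0.6 · √(545/8.5) − 2.576
    = 0.6 · 8.00735 − 2.576
    = 4.8044 − 2.576 = 2.2284 → 2.23
Power = Φ(2.23) = 0.987.

Power ≈ 0.987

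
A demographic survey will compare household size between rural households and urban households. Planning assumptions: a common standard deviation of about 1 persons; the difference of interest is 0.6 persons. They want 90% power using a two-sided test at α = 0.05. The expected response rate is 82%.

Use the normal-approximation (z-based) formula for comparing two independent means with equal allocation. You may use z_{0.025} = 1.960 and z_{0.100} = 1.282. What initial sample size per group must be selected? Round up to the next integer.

n = 72 per group

n = (z_{α/2} + z_β)² · (σ₁² + σ₂²) / δ²
  = (1.960 + 1.282)² · (2·1² = 2) / 0.6²
  = 10.5106 · 2 / 0.36
  = 58.39
Adjust for 82% response: 58.39 / 0.82 = 71.21.
Round up → n = 72 per group.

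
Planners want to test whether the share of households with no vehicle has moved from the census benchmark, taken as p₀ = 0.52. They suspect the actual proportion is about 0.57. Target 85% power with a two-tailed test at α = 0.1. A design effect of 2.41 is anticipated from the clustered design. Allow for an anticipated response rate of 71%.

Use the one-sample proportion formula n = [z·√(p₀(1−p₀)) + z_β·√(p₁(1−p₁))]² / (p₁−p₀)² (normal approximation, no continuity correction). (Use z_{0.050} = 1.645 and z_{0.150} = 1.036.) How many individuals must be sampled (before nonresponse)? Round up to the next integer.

n = 2419

n = [z_{α/2}·√(p₀q₀) + z_β·√(p₁q₁)]² / (p₁ − p₀)²
  = [1.645·√(0.52·0.48) + 1.036·√(0.57·0.43)]² / (0.05)²
  = [1.645·0.4996 + 1.036·0.4951]² / 0.0025
  = [1.3347]² / 0.0025
  = 712.61
Design effect: 2.41 × 712.61 = 1717.40.
Adjust for 71% response: 1717.40 / 0.71 = 2418.87.
Round up → n = 2419.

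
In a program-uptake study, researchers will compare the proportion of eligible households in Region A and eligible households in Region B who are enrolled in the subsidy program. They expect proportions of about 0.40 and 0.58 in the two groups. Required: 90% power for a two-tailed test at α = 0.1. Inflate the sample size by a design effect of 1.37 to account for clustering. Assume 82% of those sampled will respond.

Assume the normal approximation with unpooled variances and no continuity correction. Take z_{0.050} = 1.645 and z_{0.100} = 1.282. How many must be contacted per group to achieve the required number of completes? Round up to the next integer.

n = 214 per group

n = (z_{α/2} + z_β)² · [p₁(1−p₁) + p₂(1−p₂)] / (p₁ − p₂)²
  = (1.645 + 1.282)² · (0.40·0.60 + 0.58·0.42) / (-0.18)²
  = (2.927)² · (0.2400 + 0.2436) / 0.0324
  = 8.5673 · 0.4836 / 0.0324
  = 127.88
Design effect: 1.37 × 127.88 = 175.19.
Adjust for 82% response: 175.19 / 0.82 = 213.65.
Round up → n = 214 per group.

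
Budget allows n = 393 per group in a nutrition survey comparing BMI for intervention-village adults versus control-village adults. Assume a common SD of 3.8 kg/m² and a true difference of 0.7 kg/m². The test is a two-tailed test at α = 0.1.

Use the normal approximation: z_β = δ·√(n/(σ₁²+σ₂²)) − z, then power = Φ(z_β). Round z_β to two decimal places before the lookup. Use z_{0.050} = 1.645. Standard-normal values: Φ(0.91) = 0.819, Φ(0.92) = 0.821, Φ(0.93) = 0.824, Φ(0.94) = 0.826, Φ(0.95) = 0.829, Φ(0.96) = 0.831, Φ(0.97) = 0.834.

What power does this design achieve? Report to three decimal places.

Power ≈ 0.826

z_β = δ·√(n/(σ₁²+σ₂²)) − z_{α/2}
    = 0.7 · √(393/28.88) − 1.645
    = 0.7 · 3.68891 − 1.645
    = 2.5822 − 1.645 = 0.9372 → 0.94
Power = Φ(0.94) = 0.826.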